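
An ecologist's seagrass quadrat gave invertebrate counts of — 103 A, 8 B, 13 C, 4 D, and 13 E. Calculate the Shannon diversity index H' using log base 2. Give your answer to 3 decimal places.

1.346

Total N = 103+8+13+4+13 = 141, so the proportions are 0.7305, 0.05674, 0.0922, 0.02837, 0.0922 (working shown to 5 dp, full precision carried).
Each pᵢ log₂ pᵢ term: 0.7305×(-0.45305)=-0.33095, 0.05674×(-4.13955)=-0.23487, 0.0922×(-3.43911)=-0.31708, 0.02837×(-5.13955)=-0.14580, 0.0922×(-3.43911)=-0.31708.
Sum = -1.34579, so H' = 1.346.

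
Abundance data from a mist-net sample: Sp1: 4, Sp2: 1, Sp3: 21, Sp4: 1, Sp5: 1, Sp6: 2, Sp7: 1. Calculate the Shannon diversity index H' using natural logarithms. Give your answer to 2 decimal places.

1.15

Total N = 4+1+21+1+1+2+1 = 31, so the proportions are 0.129, 0.0323, 0.6774, 0.0323, 0.0323, 0.0645, 0.0323 (working shown to 4 dp, full precision carried).
Each pᵢ ln pᵢ term: 0.129×(-2.0477)=-0.2642, 0.0323×(-3.4340)=-0.1108, 0.6774×(-0.3895)=-0.2638, 0.0323×(-3.4340)=-0.1108, 0.0323×(-3.4340)=-0.1108, 0.0645×(-2.7408)=-0.1768, 0.0323×(-3.4340)=-0.1108.
Sum = -1.1480, so H' = 1.15.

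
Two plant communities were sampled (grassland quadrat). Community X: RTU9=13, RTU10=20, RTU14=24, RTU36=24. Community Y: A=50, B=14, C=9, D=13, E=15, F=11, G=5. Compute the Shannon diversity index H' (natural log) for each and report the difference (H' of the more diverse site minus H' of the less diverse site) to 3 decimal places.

0.319

Community X: N=81, proportions 0.16049, 0.24691, 0.2963, 0.2963, giving H' = 1.35981 (working shown to 5 dp, full precision carried).
Community Y: N=117, proportions 0.42735, 0.11966, 0.07692, 0.11111, 0.12821, 0.09402, 0.04274, giving H' = 1.67916.
Difference = |1.35981 − 1.67916| = 0.31935, i.e. 0.319 to 3 decimal places.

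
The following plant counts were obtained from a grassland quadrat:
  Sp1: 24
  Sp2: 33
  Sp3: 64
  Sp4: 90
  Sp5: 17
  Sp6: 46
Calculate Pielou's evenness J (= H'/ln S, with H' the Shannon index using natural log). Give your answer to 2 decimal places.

0.92

Total N = 24+33+64+90+17+46 = 274, so the proportions are 0.0876, 0.1204, 0.2336, 0.3285, 0.062, 0.1679 (working shown to 4 dp, full precision carried).
H' = −Σ pᵢ ln pᵢ = −((-0.2133) + (-0.2549) + (-0.3397) + (-0.3657) + (-0.1725) + (-0.2996)) = 1.6456.
With S = 6 species, ln S = 1.7918, so J = 1.6456/1.7918 = 0.9184, i.e. 0.92 to 2 decimal places.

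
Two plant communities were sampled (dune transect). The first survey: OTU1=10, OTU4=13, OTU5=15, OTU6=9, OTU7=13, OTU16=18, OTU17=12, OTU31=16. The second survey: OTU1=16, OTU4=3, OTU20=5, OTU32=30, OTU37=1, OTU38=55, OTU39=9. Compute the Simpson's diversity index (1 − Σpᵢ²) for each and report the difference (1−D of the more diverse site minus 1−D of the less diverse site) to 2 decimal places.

0.17

The first survey: N=106, proportions 0.09434, 0.12264, 0.14151, 0.08491, 0.12264, 0.16981, 0.11321, 0.15094, giving 1−D = 0.86935 (working shown to 5 dp, full precision carried).
The second survey: N=119, proportions 0.13445, 0.02521, 0.04202, 0.2521, 0.0084, 0.46218, 0.07563, giving 1−D = 0.69656.
Difference = |0.86935 − 0.69656| = 0.17279, i.e. 0.17 to 2 decimal places.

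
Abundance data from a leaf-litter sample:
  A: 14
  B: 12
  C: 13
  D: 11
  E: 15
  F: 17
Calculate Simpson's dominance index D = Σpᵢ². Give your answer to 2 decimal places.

0.17

Total N = 14+12+13+11+15+17 = 82, so the proportions are 0.1707, 0.1463, 0.1585, 0.1341, 0.1829, 0.2073 (working shown to 4 dp, full precision carried).
D = 0.1707² + 0.1463² + 0.1585² + 0.1341² + 0.1829² + 0.2073² = 0.0291 + 0.0214 + 0.0251 + 0.0180 + 0.0335 + 0.0430 = 0.1701.
To 2 decimal places, D = 0.17.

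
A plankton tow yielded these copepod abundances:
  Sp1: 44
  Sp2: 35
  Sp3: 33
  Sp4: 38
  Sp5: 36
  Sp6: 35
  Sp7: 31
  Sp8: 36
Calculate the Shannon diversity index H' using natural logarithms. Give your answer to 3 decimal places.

2.075

Total N = 44+35+33+38+36+35+31+36 = 288, so the proportions are 0.15278, 0.12153, 0.11458, 0.13194, 0.125, 0.12153, 0.10764, 0.125 (working shown to 5 dp, full precision carried).
Each pᵢ ln pᵢ term: 0.15278×(-1.87877)=-0.28703, 0.12153×(-2.10761)=-0.25613, 0.11458×(-2.16645)=-0.24824, 0.13194×(-2.02537)=-0.26724, 0.125×(-2.07944)=-0.25993, 0.12153×(-2.10761)=-0.25613, 0.10764×(-2.22897)=-0.23992, 0.125×(-2.07944)=-0.25993.
Sum = -2.07456, so H' = 2.075.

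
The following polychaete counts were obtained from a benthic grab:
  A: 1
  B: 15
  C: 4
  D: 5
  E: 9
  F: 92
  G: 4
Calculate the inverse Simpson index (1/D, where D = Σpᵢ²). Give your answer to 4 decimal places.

Total N = 1+15+4+5+9+92+4 = 130, so the proportions are 0.0076923, 0.1153846, 0.0307692, 0.0384615, 0.0692308, 0.7076923, 0.0307692 (working shown to 7 dp, full precision carried).
D = 0.0076923² + 0.1153846² + 0.0307692² + 0.0384615² + 0.0692308² + 0.7076923² + 0.0307692² = 0.0000592 + 0.0133136 + 0.0009467 + 0.0014793 + 0.0047929 + 0.5008284 + 0.0009467 = 0.5223669.
So 1/D = 1.914363, i.e. 1.9144 to 4 decimal places.

1.9144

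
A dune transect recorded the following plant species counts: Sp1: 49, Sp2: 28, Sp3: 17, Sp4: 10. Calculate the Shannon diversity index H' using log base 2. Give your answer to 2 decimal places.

Total N = 49+28+17+10 = 104, so the proportions are 0.4712, 0.2692, 0.1635, 0.0962 (working shown to 4 dp, full precision carried).
Each pᵢ log₂ pᵢ term: 0.4712×(-1.0857)=-0.5115, 0.2692×(-1.8931)=-0.5097, 0.1635×(-2.6130)=-0.4271, 0.0962×(-3.3785)=-0.3249.
Sum = -1.7732, so H' = 1.77.

1.77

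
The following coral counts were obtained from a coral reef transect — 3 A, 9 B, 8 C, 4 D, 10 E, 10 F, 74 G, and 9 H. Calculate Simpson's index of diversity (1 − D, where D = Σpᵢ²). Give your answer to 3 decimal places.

Total N = 3+9+8+4+10+10+74+9 = 127, so the proportions are 0.02362, 0.07087, 0.06299, 0.0315, 0.07874, 0.07874, 0.58268, 0.07087 (working shown to 5 dp, full precision carried).
D = 0.02362² + 0.07087² + 0.06299² + 0.0315² + 0.07874² + 0.07874² + 0.58268² + 0.07087² = 0.00056 + 0.00502 + 0.00397 + 0.00099 + 0.00620 + 0.00620 + 0.33951 + 0.00502 = 0.36747.
So 1 − D = 0.63253, i.e. 0.633 to 3 decimal places.

0.633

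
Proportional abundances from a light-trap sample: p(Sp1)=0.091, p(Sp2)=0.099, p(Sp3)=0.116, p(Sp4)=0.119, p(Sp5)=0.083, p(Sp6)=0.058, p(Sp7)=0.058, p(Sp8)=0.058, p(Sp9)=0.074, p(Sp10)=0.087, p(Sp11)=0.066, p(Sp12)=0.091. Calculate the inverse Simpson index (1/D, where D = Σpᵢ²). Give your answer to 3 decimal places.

11.317

D = 0.091² + 0.099² + 0.116² + 0.119² + 0.083² + 0.058² + 0.058² + 0.058² + 0.074² + 0.087² + 0.066² + 0.091² = 0.00828100 + 0.00980100 + 0.01345600 + 0.01416100 + 0.00688900 + 0.00336400 + 0.00336400 + 0.00336400 + 0.00547600 + 0.00756900 + 0.00435600 + 0.00828100 = 0.08836200 (working shown to 8 dp, full precision carried).
So 1/D = 11.31708, i.e. 11.317 to 3 decimal places.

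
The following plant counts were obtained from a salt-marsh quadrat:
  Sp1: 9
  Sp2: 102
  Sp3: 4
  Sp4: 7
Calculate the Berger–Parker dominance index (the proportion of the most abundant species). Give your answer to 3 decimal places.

0.836

Total N = 9+102+4+7 = 122, so the proportions are 0.07377, 0.83607, 0.03279, 0.05738 (working shown to 5 dp, full precision carried).
The largest proportion is 0.83607, i.e. d = 0.836 to 3 decimal places.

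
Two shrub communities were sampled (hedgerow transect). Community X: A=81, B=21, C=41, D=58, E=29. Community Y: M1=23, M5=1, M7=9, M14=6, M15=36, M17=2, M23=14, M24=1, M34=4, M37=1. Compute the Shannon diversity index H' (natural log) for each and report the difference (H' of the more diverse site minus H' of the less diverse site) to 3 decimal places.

0.232

Community X: N=230, proportions 0.35217, 0.0913, 0.17826, 0.25217, 0.12609, giving H' = 1.50200 (working shown to 5 dp, full precision carried).
Community Y: N=97, proportions 0.23711, 0.01031, 0.09278, 0.06186, 0.37113, 0.02062, 0.14433, 0.01031, 0.04124, 0.01031, giving H' = 1.73423.
Difference = |1.50200 − 1.73423| = 0.23223, i.e. 0.232 to 3 decimal places.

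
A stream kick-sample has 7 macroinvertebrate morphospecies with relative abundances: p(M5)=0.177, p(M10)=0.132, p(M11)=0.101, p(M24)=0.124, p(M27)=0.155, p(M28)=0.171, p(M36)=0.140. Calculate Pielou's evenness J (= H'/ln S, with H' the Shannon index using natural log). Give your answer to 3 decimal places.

0.992

H' = −Σ pᵢ ln pᵢ = −((-0.30649) + (-0.26729) + (-0.23156) + (-0.25885) + (-0.28897) + (-0.30200) + (-0.27526)) = 1.93042 (working shown to 5 dp, full precision carried).
With S = 7 species, ln S = 1.94591, so J = 1.93042/1.94591 = 0.99204, i.e. 0.992 to 3 decimal places.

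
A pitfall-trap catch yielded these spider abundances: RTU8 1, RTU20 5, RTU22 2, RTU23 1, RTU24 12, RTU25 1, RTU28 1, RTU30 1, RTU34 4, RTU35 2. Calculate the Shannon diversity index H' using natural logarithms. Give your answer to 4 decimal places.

1.8617

Total N = 1+5+2+1+12+1+1+1+4+2 = 30, so the proportions are 0.033333, 0.166667, 0.066667, 0.033333, 0.4, 0.033333, 0.033333, 0.033333, 0.133333, 0.066667 (working shown to 6 dp, full precision carried).
Each pᵢ ln pᵢ term: 0.033333×(-3.401197)=-0.113373, 0.166667×(-1.791759)=-0.298627, 0.066667×(-2.708050)=-0.180537, 0.033333×(-3.401197)=-0.113373, 0.4×(-0.916291)=-0.366516, 0.033333×(-3.401197)=-0.113373, 0.033333×(-3.401197)=-0.113373, 0.033333×(-3.401197)=-0.113373, 0.133333×(-2.014903)=-0.268654, 0.066667×(-2.708050)=-0.180537.
Sum = -1.861736, so H' = 1.8617.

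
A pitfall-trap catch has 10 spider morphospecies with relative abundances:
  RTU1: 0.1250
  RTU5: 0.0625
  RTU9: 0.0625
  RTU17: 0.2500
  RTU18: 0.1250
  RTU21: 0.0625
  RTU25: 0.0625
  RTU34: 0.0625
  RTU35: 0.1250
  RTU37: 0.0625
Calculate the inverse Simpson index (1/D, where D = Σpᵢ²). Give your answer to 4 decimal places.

7.5294

D = 0.125² + 0.0625² + 0.0625² + 0.25² + 0.125² + 0.0625² + 0.0625² + 0.0625² + 0.125² + 0.0625² = 0.01562500 + 0.00390625 + 0.00390625 + 0.06250000 + 0.01562500 + 0.00390625 + 0.00390625 + 0.00390625 + 0.01562500 + 0.00390625 = 0.13281250 (working shown to 8 dp, full precision carried).
So 1/D = 7.529412, i.e. 7.5294 to 4 decimal places.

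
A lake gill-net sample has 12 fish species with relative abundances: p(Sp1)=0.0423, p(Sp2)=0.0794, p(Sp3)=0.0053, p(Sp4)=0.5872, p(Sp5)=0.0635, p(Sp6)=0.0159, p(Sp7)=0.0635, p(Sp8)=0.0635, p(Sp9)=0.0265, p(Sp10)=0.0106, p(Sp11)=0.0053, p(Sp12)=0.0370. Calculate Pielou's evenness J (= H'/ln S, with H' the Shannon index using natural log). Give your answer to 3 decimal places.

H' = −Σ pᵢ ln pᵢ = −((-0.13379) + (-0.20114) + (-0.02777) + (-0.31262) + (-0.17505) + (-0.06585) + (-0.17505) + (-0.17505) + (-0.09621) + (-0.04820) + (-0.02777) + (-0.12198)) = 1.56049 (working shown to 5 dp, full precision carried).
With S = 12 species, ln S = 2.48491, so J = 1.56049/2.48491 = 0.62799, i.e. 0.628 to 3 decimal places.

0.628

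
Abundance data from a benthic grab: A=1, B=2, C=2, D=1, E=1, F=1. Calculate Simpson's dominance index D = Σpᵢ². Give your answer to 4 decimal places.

0.1875

Total N = 1+2+2+1+1+1 = 8, so the proportions are 0.125, 0.25, 0.25, 0.125, 0.125, 0.125 (working shown to 6 dp, full precision carried).
D = 0.125² + 0.25² + 0.25² + 0.125² + 0.125² + 0.125² = 0.015625 + 0.062500 + 0.062500 + 0.015625 + 0.015625 + 0.015625 = 0.187500.
To 4 decimal places, D = 0.1875.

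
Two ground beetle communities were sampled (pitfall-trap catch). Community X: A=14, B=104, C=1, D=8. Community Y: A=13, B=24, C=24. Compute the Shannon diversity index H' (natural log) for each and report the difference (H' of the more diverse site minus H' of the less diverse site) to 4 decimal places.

Community X: N=127, proportions 0.1102362, 0.8188976, 0.007874, 0.0629921, giving H' = 0.6189982 (working shown to 7 dp, full precision carried).
Community Y: N=61, proportions 0.2131148, 0.3934426, 0.3934426, giving H' = 1.0634816.
Difference = |0.6189982 − 1.0634816| = 0.4444834, i.e. 0.4445 to 4 decimal places.

0.4445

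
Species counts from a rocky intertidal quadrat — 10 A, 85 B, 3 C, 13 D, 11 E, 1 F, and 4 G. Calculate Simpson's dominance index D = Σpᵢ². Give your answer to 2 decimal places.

Total N = 10+85+3+13+11+1+4 = 127, so the proportions are 0.0787, 0.6693, 0.0236, 0.1024, 0.0866, 0.0079, 0.0315 (working shown to 4 dp, full precision carried).
D = 0.0787² + 0.6693² + 0.0236² + 0.1024² + 0.0866² + 0.0079² + 0.0315² = 0.0062 + 0.4480 + 0.0006 + 0.0105 + 0.0075 + 0.0001 + 0.0010 = 0.4737.
To 2 decimal places, D = 0.47.

0.47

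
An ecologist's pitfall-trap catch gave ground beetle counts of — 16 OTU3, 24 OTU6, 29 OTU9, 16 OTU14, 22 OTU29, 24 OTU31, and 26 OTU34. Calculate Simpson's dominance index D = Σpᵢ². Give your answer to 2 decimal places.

0.15

Total N = 16+24+29+16+22+24+26 = 157, so the proportions are 0.1019, 0.1529, 0.1847, 0.1019, 0.1401, 0.1529, 0.1656 (working shown to 4 dp, full precision carried).
D = 0.1019² + 0.1529² + 0.1847² + 0.1019² + 0.1401² + 0.1529² + 0.1656² = 0.0104 + 0.0234 + 0.0341 + 0.0104 + 0.0196 + 0.0234 + 0.0274 = 0.1487.
To 2 decimal places, D = 0.15.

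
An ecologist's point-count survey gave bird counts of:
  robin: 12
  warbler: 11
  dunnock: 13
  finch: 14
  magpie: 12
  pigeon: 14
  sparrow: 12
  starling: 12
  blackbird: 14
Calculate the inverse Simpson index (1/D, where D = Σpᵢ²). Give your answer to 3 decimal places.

Total N = 12+11+13+14+12+14+12+12+14 = 114, so the proportions are 0.1052632, 0.0964912, 0.1140351, 0.122807, 0.1052632, 0.122807, 0.1052632, 0.1052632, 0.122807 (working shown to 7 dp, full precision carried).
D = 0.1052632² + 0.0964912² + 0.1140351² + 0.122807² + 0.1052632² + 0.122807² + 0.1052632² + 0.1052632² + 0.122807² = 0.0110803 + 0.0093106 + 0.0130040 + 0.0150816 + 0.0110803 + 0.0150816 + 0.0110803 + 0.0110803 + 0.0150816 = 0.1118806.
So 1/D = 8.93810, i.e. 8.938 to 3 decimal places.

8.938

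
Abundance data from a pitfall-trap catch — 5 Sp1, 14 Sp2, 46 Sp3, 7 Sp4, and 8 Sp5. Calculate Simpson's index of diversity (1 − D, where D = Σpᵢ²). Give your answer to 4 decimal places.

0.6172

Total N = 5+14+46+7+8 = 80, so the proportions are 0.0625, 0.175, 0.575, 0.0875, 0.1 (working shown to 6 dp, full precision carried).
D = 0.0625² + 0.175² + 0.575² + 0.0875² + 0.1² = 0.003906 + 0.030625 + 0.330625 + 0.007656 + 0.010000 = 0.382812.
So 1 − D = 0.617188, i.e. 0.6172 to 4 decimal places.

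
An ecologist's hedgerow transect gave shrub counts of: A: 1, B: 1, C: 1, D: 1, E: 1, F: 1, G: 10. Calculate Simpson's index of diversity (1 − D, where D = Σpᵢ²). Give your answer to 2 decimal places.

Total N = 1+1+1+1+1+1+10 = 16, so the proportions are 0.0625, 0.0625, 0.0625, 0.0625, 0.0625, 0.0625, 0.625 (working shown to 4 dp, full precision carried).
D = 0.0625² + 0.0625² + 0.0625² + 0.0625² + 0.0625² + 0.0625² + 0.625² = 0.0039 + 0.0039 + 0.0039 + 0.0039 + 0.0039 + 0.0039 + 0.3906 = 0.4141.
So 1 − D = 0.5859, i.e. 0.59 to 2 decimal places.

0.59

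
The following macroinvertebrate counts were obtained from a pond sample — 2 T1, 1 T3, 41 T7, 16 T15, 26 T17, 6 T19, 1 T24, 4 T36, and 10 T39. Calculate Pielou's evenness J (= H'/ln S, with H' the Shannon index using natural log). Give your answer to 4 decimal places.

0.7569

Total N = 2+1+41+16+26+6+1+4+10 = 107, so the proportions are 0.018692, 0.009346, 0.383178, 0.149533, 0.242991, 0.056075, 0.009346, 0.037383, 0.093458 (working shown to 6 dp, full precision carried).
H' = −Σ pᵢ ln pᵢ = −((-0.074387) + (-0.043671) + (-0.367566) + (-0.284148) + (-0.343767) + (-0.161555) + (-0.043671) + (-0.122861) + (-0.221518)) = 1.663144.
With S = 9 species, ln S = 2.197225, so J = 1.663144/2.197225 = 0.756930, i.e. 0.7569 to 4 decimal places.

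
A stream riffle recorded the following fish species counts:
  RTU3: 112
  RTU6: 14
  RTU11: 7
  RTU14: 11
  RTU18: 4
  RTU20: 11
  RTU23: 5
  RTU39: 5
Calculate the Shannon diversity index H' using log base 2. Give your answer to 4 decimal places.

Total N = 112+14+7+11+4+11+5+5 = 169, so the proportions are 0.662722, 0.08284, 0.04142, 0.065089, 0.023669, 0.065089, 0.029586, 0.029586 (working shown to 6 dp, full precision carried).
Each pᵢ log₂ pᵢ term: 0.662722×(-0.593525)=-0.393342, 0.08284×(-3.593525)=-0.297688, 0.04142×(-4.593525)=-0.190264, 0.065089×(-3.941448)=-0.256544, 0.023669×(-5.400879)=-0.127831, 0.065089×(-3.941448)=-0.256544, 0.029586×(-5.078951)=-0.150265, 0.029586×(-5.078951)=-0.150265.
Sum = -1.822743, so H' = 1.8227.

1.8227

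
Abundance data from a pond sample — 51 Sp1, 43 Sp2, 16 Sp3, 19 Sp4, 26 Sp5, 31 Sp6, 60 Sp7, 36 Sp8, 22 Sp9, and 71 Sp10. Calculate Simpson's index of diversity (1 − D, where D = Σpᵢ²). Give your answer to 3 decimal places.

0.878

Total N = 51+43+16+19+26+31+60+36+22+71 = 375, so the proportions are 0.136, 0.11467, 0.04267, 0.05067, 0.06933, 0.08267, 0.16, 0.096, 0.05867, 0.18933 (working shown to 5 dp, full precision carried).
D = 0.136² + 0.11467² + 0.04267² + 0.05067² + 0.06933² + 0.08267² + 0.16² + 0.096² + 0.05867² + 0.18933² = 0.01850 + 0.01315 + 0.00182 + 0.00257 + 0.00481 + 0.00683 + 0.02560 + 0.00922 + 0.00344 + 0.03585 = 0.12178.
So 1 − D = 0.87822, i.e. 0.878 to 3 decimal places.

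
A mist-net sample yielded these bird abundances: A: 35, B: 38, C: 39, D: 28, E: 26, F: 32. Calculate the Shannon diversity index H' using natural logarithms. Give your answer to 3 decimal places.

Total N = 35+38+39+28+26+32 = 198, so the proportions are 0.17677, 0.19192, 0.19697, 0.14141, 0.13131, 0.16162 (working shown to 5 dp, full precision carried).
Each pᵢ ln pᵢ term: 0.17677×(-1.73292)=-0.30632, 0.19192×(-1.65068)=-0.31680, 0.19697×(-1.62471)=-0.32002, 0.14141×(-1.95606)=-0.27661, 0.13131×(-2.03017)=-0.26659, 0.16162×(-1.82253)=-0.29455.
Sum = -1.78089, so H' = 1.781.

1.781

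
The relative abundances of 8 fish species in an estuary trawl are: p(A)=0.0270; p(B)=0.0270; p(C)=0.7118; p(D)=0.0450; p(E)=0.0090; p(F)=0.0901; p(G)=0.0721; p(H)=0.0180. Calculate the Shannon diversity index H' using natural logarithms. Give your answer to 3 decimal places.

Each pᵢ ln pᵢ term (working shown to 5 dp, full precision carried): 0.027×(-3.61192)=-0.09752, 0.027×(-3.61192)=-0.09752, 0.7118×(-0.33996)=-0.24198, 0.045×(-3.10109)=-0.13955, 0.009×(-4.71053)=-0.04239, 0.0901×(-2.40684)=-0.21686, 0.0721×(-2.62970)=-0.18960, 0.018×(-4.01738)=-0.07231.
Sum = -1.09774, so H' = 1.098.

1.098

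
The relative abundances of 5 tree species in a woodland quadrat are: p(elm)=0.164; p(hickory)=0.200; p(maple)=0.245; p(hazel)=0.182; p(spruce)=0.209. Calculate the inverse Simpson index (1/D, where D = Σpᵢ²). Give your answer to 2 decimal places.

D = 0.164² + 0.2² + 0.245² + 0.182² + 0.209² = 0.026896 + 0.040000 + 0.060025 + 0.033124 + 0.043681 = 0.203726 (working shown to 6 dp, full precision carried).
So 1/D = 4.9086, i.e. 4.91 to 2 decimal places.

4.91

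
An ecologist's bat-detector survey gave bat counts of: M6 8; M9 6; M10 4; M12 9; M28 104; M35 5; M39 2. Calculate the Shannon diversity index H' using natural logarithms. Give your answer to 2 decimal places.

Total N = 8+6+4+9+104+5+2 = 138, so the proportions are 0.058, 0.0435, 0.029, 0.0652, 0.7536, 0.0362, 0.0145 (working shown to 4 dp, full precision carried).
Each pᵢ ln pᵢ term: 0.058×(-2.8478)=-0.1651, 0.0435×(-3.1355)=-0.1363, 0.029×(-3.5410)=-0.1026, 0.0652×(-2.7300)=-0.1780, 0.7536×(-0.2829)=-0.2132, 0.0362×(-3.3178)=-0.1202, 0.0145×(-4.2341)=-0.0614.
Sum = -0.9768, so H' = 0.98.

0.98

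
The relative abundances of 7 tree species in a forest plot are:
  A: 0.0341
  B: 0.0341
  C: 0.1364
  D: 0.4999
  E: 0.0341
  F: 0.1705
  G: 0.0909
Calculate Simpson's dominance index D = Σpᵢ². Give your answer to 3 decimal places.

0.309

D = 0.0341² + 0.0341² + 0.1364² + 0.4999² + 0.0341² + 0.1705² + 0.0909² = 0.00116 + 0.00116 + 0.01860 + 0.24990 + 0.00116 + 0.02907 + 0.00826 = 0.30933 (working shown to 5 dp, full precision carried).
To 3 decimal places, D = 0.309.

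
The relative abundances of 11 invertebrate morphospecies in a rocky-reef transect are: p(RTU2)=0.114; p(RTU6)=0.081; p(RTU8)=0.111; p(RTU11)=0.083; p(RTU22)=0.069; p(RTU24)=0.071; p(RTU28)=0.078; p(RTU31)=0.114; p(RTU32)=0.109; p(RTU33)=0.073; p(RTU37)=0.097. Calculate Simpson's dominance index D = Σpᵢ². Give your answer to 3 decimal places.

0.094

D = 0.114² + 0.081² + 0.111² + 0.083² + 0.069² + 0.071² + 0.078² + 0.114² + 0.109² + 0.073² + 0.097² = 0.01300 + 0.00656 + 0.01232 + 0.00689 + 0.00476 + 0.00504 + 0.00608 + 0.01300 + 0.01188 + 0.00533 + 0.00941 = 0.09427 (working shown to 5 dp, full precision carried).
To 3 decimal places, D = 0.094.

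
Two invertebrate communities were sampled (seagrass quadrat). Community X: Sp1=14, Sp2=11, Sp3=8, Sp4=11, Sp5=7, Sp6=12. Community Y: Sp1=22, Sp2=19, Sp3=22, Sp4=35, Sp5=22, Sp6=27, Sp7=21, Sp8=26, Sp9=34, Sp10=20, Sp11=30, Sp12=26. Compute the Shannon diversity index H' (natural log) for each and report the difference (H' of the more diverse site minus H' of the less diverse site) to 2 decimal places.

0.70

Community X: N=63, proportions 0.2222, 0.1746, 0.127, 0.1746, 0.1111, 0.1905, giving H' = 1.7657 (working shown to 4 dp, full precision carried).
Community Y: N=304, proportions 0.0724, 0.0625, 0.0724, 0.1151, 0.0724, 0.0888, 0.0691, 0.0855, 0.1118, 0.0658, 0.0987, 0.0855, giving H' = 2.4651.
Difference = |1.7657 − 2.4651| = 0.6994, i.e. 0.70 to 2 decimal places.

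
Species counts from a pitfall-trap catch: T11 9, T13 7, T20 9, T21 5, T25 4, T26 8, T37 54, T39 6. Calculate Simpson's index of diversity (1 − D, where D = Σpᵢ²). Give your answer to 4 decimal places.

Total N = 9+7+9+5+4+8+54+6 = 102, so the proportions are 0.088235, 0.068627, 0.088235, 0.04902, 0.039216, 0.078431, 0.529412, 0.058824 (working shown to 6 dp, full precision carried).
D = 0.088235² + 0.068627² + 0.088235² + 0.04902² + 0.039216² + 0.078431² + 0.529412² + 0.058824² = 0.007785 + 0.004710 + 0.007785 + 0.002403 + 0.001538 + 0.006151 + 0.280277 + 0.003460 = 0.314110.
So 1 − D = 0.685890, i.e. 0.6859 to 4 decimal places.

0.6859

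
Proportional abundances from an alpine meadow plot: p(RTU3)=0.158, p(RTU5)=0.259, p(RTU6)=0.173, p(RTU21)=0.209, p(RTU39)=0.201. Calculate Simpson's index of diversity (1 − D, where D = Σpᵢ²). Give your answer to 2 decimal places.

0.79

D = 0.158² + 0.259² + 0.173² + 0.209² + 0.201² = 0.0250 + 0.0671 + 0.0299 + 0.0437 + 0.0404 = 0.2061 (working shown to 4 dp, full precision carried).
So 1 − D = 0.7939, i.e. 0.79 to 2 decimal places.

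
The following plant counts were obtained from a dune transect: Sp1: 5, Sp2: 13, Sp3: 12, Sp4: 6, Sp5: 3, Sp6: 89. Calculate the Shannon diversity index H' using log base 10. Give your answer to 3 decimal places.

Total N = 5+13+12+6+3+89 = 128, so the proportions are 0.03906, 0.10156, 0.09375, 0.04688, 0.02344, 0.69531 (working shown to 5 dp, full precision carried).
Each pᵢ log₁₀ pᵢ term: 0.03906×(-1.40824)=-0.05501, 0.10156×(-0.99327)=-0.10088, 0.09375×(-1.02803)=-0.09638, 0.04688×(-1.32906)=-0.06230, 0.02344×(-1.63009)=-0.03821, 0.69531×(-0.15782)=-0.10973.
Sum = -0.46250, so H' = 0.463.

0.463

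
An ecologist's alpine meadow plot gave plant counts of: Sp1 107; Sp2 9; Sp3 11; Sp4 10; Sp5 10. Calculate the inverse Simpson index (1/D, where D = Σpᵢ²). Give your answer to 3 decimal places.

Total N = 107+9+11+10+10 = 147, so the proportions are 0.727891, 0.061224, 0.07483, 0.068027, 0.068027 (working shown to 6 dp, full precision carried).
D = 0.727891² + 0.061224² + 0.07483² + 0.068027² + 0.068027² = 0.529826 + 0.003748 + 0.005600 + 0.004628 + 0.004628 = 0.548429.
So 1/D = 1.82339, i.e. 1.823 to 3 decimal places.

1.823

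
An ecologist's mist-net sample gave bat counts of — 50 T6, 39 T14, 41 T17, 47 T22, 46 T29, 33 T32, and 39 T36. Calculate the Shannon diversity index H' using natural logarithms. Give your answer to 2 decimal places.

1.94

Total N = 50+39+41+47+46+33+39 = 295, so the proportions are 0.1695, 0.1322, 0.139, 0.1593, 0.1559, 0.1119, 0.1322 (working shown to 4 dp, full precision carried).
Each pᵢ ln pᵢ term: 0.1695×(-1.7750)=-0.3008, 0.1322×(-2.0234)=-0.2675, 0.139×(-1.9734)=-0.2743, 0.1593×(-1.8368)=-0.2926, 0.1559×(-1.8583)=-0.2898, 0.1119×(-2.1905)=-0.2450, 0.1322×(-2.0234)=-0.2675.
Sum = -1.9376, so H' = 1.94.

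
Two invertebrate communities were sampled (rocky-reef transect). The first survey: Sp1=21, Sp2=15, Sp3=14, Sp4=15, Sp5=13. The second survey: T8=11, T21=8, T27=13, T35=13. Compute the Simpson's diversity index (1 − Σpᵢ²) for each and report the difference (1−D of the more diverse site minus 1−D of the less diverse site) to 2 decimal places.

The first survey: N=78, proportions 0.26923, 0.19231, 0.17949, 0.19231, 0.16667, giving 1−D = 0.79356 (working shown to 5 dp, full precision carried).
The second survey: N=45, proportions 0.24444, 0.17778, 0.28889, 0.28889, giving 1−D = 0.74173.
Difference = |0.79356 − 0.74173| = 0.05183, i.e. 0.05 to 2 decimal places.

0.05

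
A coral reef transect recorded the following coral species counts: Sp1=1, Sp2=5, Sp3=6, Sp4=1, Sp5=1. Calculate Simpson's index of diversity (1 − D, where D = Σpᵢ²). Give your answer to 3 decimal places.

Total N = 1+5+6+1+1 = 14, so the proportions are 0.07143, 0.35714, 0.42857, 0.07143, 0.07143 (working shown to 5 dp, full precision carried).
D = 0.07143² + 0.35714² + 0.42857² + 0.07143² + 0.07143² = 0.00510 + 0.12755 + 0.18367 + 0.00510 + 0.00510 = 0.32653.
So 1 − D = 0.67347, i.e. 0.673 to 3 decimal places.

0.673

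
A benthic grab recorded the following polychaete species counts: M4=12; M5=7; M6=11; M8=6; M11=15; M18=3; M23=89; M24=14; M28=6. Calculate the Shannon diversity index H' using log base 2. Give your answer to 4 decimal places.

Total N = 12+7+11+6+15+3+89+14+6 = 163, so the proportions are 0.07362, 0.042945, 0.067485, 0.03681, 0.092025, 0.018405, 0.546012, 0.08589, 0.03681 (working shown to 6 dp, full precision carried).
Each pᵢ log₂ pᵢ term: 0.07362×(-3.763766)=-0.277087, 0.042945×(-4.541373)=-0.195028, 0.067485×(-3.889297)=-0.262468, 0.03681×(-4.763766)=-0.175353, 0.092025×(-3.441838)=-0.316734, 0.018405×(-5.763766)=-0.106082, 0.546012×(-0.872995)=-0.476666, 0.08589×(-3.541373)=-0.304167, 0.03681×(-4.763766)=-0.175353.
Sum = -2.288938, so H' = 2.2889.

2.2889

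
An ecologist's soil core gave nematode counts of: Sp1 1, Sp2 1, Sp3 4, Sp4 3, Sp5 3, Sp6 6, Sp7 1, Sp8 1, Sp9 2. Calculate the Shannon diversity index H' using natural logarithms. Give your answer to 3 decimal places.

Total N = 1+1+4+3+3+6+1+1+2 = 22, so the proportions are 0.04545, 0.04545, 0.18182, 0.13636, 0.13636, 0.27273, 0.04545, 0.04545, 0.09091 (working shown to 5 dp, full precision carried).
Each pᵢ ln pᵢ term: 0.04545×(-3.09104)=-0.14050, 0.04545×(-3.09104)=-0.14050, 0.18182×(-1.70475)=-0.30995, 0.13636×(-1.99243)=-0.27170, 0.13636×(-1.99243)=-0.27170, 0.27273×(-1.29928)=-0.35435, 0.04545×(-3.09104)=-0.14050, 0.04545×(-3.09104)=-0.14050, 0.09091×(-2.39790)=-0.21799.
Sum = -1.98769, so H' = 1.988.

1.988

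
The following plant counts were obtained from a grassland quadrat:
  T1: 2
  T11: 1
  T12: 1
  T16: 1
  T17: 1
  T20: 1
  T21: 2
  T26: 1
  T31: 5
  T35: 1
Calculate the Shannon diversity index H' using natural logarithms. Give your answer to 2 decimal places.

Total N = 2+1+1+1+1+1+2+1+5+1 = 16, so the proportions are 0.125, 0.0625, 0.0625, 0.0625, 0.0625, 0.0625, 0.125, 0.0625, 0.3125, 0.0625 (working shown to 4 dp, full precision carried).
Each pᵢ ln pᵢ term: 0.125×(-2.0794)=-0.2599, 0.0625×(-2.7726)=-0.1733, 0.0625×(-2.7726)=-0.1733, 0.0625×(-2.7726)=-0.1733, 0.0625×(-2.7726)=-0.1733, 0.0625×(-2.7726)=-0.1733, 0.125×(-2.0794)=-0.2599, 0.0625×(-2.7726)=-0.1733, 0.3125×(-1.1632)=-0.3635, 0.0625×(-2.7726)=-0.1733.
Sum = -2.0964, so H' = 2.10.

2.10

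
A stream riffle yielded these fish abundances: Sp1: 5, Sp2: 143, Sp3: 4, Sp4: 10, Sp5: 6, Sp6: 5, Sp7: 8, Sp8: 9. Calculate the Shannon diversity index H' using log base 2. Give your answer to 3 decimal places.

Total N = 5+143+4+10+6+5+8+9 = 190, so the proportions are 0.02632, 0.75263, 0.02105, 0.05263, 0.03158, 0.02632, 0.04211, 0.04737 (working shown to 5 dp, full precision carried).
Each pᵢ log₂ pᵢ term: 0.02632×(-5.24793)=-0.13810, 0.75263×(-0.40998)=-0.30857, 0.02105×(-5.56986)=-0.11726, 0.05263×(-4.24793)=-0.22358, 0.03158×(-4.98489)=-0.15742, 0.02632×(-5.24793)=-0.13810, 0.04211×(-4.56986)=-0.19241, 0.04737×(-4.39993)=-0.20842.
Sum = -1.48386, so H' = 1.484.

1.484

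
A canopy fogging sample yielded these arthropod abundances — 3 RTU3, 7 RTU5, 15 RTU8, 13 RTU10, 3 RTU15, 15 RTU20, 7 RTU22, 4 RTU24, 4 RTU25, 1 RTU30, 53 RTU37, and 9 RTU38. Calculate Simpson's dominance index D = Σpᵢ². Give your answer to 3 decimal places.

Total N = 3+7+15+13+3+15+7+4+4+1+53+9 = 134, so the proportions are 0.02239, 0.05224, 0.11194, 0.09701, 0.02239, 0.11194, 0.05224, 0.02985, 0.02985, 0.00746, 0.39552, 0.06716 (working shown to 5 dp, full precision carried).
D = 0.02239² + 0.05224² + 0.11194² + 0.09701² + 0.02239² + 0.11194² + 0.05224² + 0.02985² + 0.02985² + 0.00746² + 0.39552² + 0.06716² = 0.00050 + 0.00273 + 0.01253 + 0.00941 + 0.00050 + 0.01253 + 0.00273 + 0.00089 + 0.00089 + 0.00006 + 0.15644 + 0.00451 = 0.20372.
To 3 decimal places, D = 0.204.

0.204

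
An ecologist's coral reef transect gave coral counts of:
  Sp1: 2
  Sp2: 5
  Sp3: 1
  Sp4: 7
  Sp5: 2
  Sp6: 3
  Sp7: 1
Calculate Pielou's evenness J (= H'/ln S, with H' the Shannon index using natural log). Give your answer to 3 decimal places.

Total N = 2+5+1+7+2+3+1 = 21, so the proportions are 0.09524, 0.2381, 0.04762, 0.33333, 0.09524, 0.14286, 0.04762 (working shown to 5 dp, full precision carried).
H' = −Σ pᵢ ln pᵢ = −((-0.22394) + (-0.34169) + (-0.14498) + (-0.36620) + (-0.22394) + (-0.27799) + (-0.14498)) = 1.72371.
With S = 7 species, ln S = 1.94591, so J = 1.72371/1.94591 = 0.88581, i.e. 0.886 to 3 decimal places.

0.886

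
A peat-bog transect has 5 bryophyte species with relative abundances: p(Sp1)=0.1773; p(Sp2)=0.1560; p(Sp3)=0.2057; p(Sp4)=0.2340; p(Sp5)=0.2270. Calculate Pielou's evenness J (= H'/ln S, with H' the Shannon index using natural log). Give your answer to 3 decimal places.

H' = −Σ pᵢ ln pᵢ = −((-0.30671) + (-0.28983) + (-0.32528) + (-0.33987) + (-0.33660)) = 1.59829 (working shown to 5 dp, full precision carried).
With S = 5 species, ln S = 1.60944, so J = 1.59829/1.60944 = 0.99308, i.e. 0.993 to 3 decimal places.

0.993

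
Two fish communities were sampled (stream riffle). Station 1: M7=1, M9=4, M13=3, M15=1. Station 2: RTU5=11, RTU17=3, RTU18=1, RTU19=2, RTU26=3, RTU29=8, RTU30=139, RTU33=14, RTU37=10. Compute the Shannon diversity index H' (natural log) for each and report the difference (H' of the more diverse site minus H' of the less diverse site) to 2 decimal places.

0.13

Station 1: N=9, proportions 0.1111, 0.4444, 0.3333, 0.1111, giving H' = 1.2149 (working shown to 4 dp, full precision carried).
Station 2: N=191, proportions 0.0576, 0.0157, 0.0052, 0.0105, 0.0157, 0.0419, 0.7277, 0.0733, 0.0524, giving H' = 1.0803.
Difference = |1.2149 − 1.0803| = 0.1346, i.e. 0.13 to 2 decimal places.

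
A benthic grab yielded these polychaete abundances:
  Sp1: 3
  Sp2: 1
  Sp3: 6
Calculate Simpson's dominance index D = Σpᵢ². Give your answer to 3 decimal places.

Total N = 3+1+6 = 10, so the proportions are 0.3, 0.1, 0.6 (working shown to 5 dp, full precision carried).
D = 0.3² + 0.1² + 0.6² = 0.09000 + 0.01000 + 0.36000 = 0.46000.
To 3 decimal places, D = 0.460.

0.460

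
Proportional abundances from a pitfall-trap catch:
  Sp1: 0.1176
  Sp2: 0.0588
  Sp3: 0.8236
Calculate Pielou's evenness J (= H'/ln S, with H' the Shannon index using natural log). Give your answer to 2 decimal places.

H' = −Σ pᵢ ln pᵢ = −((-0.2517) + (-0.1666) + (-0.1598)) = 0.5782 (working shown to 4 dp, full precision carried).
With S = 3 species, ln S = 1.0986, so J = 0.5782/1.0986 = 0.5263, i.e. 0.53 to 2 decimal places.

0.53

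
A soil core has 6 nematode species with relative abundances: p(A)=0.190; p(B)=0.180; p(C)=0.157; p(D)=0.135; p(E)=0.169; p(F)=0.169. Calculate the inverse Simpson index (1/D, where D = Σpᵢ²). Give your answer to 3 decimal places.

5.935

D = 0.19² + 0.18² + 0.157² + 0.135² + 0.169² + 0.169² = 0.0361000 + 0.0324000 + 0.0246490 + 0.0182250 + 0.0285610 + 0.0285610 = 0.1684960 (working shown to 7 dp, full precision carried).
So 1/D = 5.93486, i.e. 5.935 to 3 decimal places.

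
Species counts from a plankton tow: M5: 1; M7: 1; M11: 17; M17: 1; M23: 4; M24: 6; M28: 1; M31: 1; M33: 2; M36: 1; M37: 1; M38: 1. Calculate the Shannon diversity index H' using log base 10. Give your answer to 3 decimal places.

Total N = 1+1+17+1+4+6+1+1+2+1+1+1 = 37, so the proportions are 0.02703, 0.02703, 0.45946, 0.02703, 0.10811, 0.16216, 0.02703, 0.02703, 0.05405, 0.02703, 0.02703, 0.02703 (working shown to 5 dp, full precision carried).
Each pᵢ log₁₀ pᵢ term: 0.02703×(-1.56820)=-0.04238, 0.02703×(-1.56820)=-0.04238, 0.45946×(-0.33775)=-0.15518, 0.02703×(-1.56820)=-0.04238, 0.10811×(-0.96614)=-0.10445, 0.16216×(-0.79005)=-0.12812, 0.02703×(-1.56820)=-0.04238, 0.02703×(-1.56820)=-0.04238, 0.05405×(-1.26717)=-0.06850, 0.02703×(-1.56820)=-0.04238, 0.02703×(-1.56820)=-0.04238, 0.02703×(-1.56820)=-0.04238.
Sum = -0.79531, so H' = 0.795.

0.795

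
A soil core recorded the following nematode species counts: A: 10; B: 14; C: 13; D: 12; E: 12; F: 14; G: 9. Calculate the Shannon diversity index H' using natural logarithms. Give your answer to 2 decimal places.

Total N = 10+14+13+12+12+14+9 = 84, so the proportions are 0.119, 0.1667, 0.1548, 0.1429, 0.1429, 0.1667, 0.1071 (working shown to 4 dp, full precision carried).
Each pᵢ ln pᵢ term: 0.119×(-2.1282)=-0.2534, 0.1667×(-1.7918)=-0.2986, 0.1548×(-1.8659)=-0.2888, 0.1429×(-1.9459)=-0.2780, 0.1429×(-1.9459)=-0.2780, 0.1667×(-1.7918)=-0.2986, 0.1071×(-2.2336)=-0.2393.
Sum = -1.9347, so H' = 1.93.

1.93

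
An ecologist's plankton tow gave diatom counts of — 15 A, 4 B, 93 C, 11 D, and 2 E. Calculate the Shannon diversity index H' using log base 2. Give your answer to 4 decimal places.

Total N = 15+4+93+11+2 = 125, so the proportions are 0.12, 0.032, 0.744, 0.088, 0.016 (working shown to 6 dp, full precision carried).
Each pᵢ log₂ pᵢ term: 0.12×(-3.058894)=-0.367067, 0.032×(-4.965784)=-0.158905, 0.744×(-0.426625)=-0.317409, 0.088×(-3.506353)=-0.308559, 0.016×(-5.965784)=-0.095453.
Sum = -1.247393, so H' = 1.2474.

1.2474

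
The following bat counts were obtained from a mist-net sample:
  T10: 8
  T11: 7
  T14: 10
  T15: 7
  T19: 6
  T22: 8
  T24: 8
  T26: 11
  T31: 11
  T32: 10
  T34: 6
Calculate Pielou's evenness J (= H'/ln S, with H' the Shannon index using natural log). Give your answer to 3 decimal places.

Total N = 8+7+10+7+6+8+8+11+11+10+6 = 92, so the proportions are 0.08696, 0.07609, 0.1087, 0.07609, 0.06522, 0.08696, 0.08696, 0.11957, 0.11957, 0.1087, 0.06522 (working shown to 5 dp, full precision carried).
H' = −Σ pᵢ ln pᵢ = −((-0.21238) + (-0.19599) + (-0.24122) + (-0.19599) + (-0.17805) + (-0.21238) + (-0.21238) + (-0.25394) + (-0.25394) + (-0.24122) + (-0.17805)) = 2.37553.
With S = 11 species, ln S = 2.39790, so J = 2.37553/2.39790 = 0.99067, i.e. 0.991 to 3 decimal places.

0.991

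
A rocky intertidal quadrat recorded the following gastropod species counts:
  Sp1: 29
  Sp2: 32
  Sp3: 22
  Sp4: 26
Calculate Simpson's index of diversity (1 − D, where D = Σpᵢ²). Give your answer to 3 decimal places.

Total N = 29+32+22+26 = 109, so the proportions are 0.26606, 0.29358, 0.20183, 0.23853 (working shown to 5 dp, full precision carried).
D = 0.26606² + 0.29358² + 0.20183² + 0.23853² = 0.07079 + 0.08619 + 0.04074 + 0.05690 = 0.25461.
So 1 − D = 0.74539, i.e. 0.745 to 3 decimal places.

0.745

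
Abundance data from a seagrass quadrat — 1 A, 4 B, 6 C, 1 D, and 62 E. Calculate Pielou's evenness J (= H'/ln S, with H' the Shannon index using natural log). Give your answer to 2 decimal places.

0.39

Total N = 1+4+6+1+62 = 74, so the proportions are 0.0135, 0.0541, 0.0811, 0.0135, 0.8378 (working shown to 4 dp, full precision carried).
H' = −Σ pᵢ ln pᵢ = −((-0.0582) + (-0.1577) + (-0.2037) + (-0.0582) + (-0.1482)) = 0.6260.
With S = 5 species, ln S = 1.6094, so J = 0.6260/1.6094 = 0.3889, i.e. 0.39 to 2 decimal places.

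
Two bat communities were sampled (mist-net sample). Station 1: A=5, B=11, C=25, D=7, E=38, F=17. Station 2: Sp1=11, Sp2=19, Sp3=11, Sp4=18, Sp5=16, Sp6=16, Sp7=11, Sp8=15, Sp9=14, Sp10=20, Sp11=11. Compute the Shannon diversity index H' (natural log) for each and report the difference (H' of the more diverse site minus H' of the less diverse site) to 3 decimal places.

Station 1: N=103, proportions 0.04854, 0.1068, 0.24272, 0.06796, 0.36893, 0.16505, giving H' = 1.57735 (working shown to 5 dp, full precision carried).
Station 2: N=162, proportions 0.0679, 0.11728, 0.0679, 0.11111, 0.09877, 0.09877, 0.0679, 0.09259, 0.08642, 0.12346, 0.0679, giving H' = 2.37350.
Difference = |1.57735 − 2.37350| = 0.79615, i.e. 0.796 to 3 decimal places.

0.796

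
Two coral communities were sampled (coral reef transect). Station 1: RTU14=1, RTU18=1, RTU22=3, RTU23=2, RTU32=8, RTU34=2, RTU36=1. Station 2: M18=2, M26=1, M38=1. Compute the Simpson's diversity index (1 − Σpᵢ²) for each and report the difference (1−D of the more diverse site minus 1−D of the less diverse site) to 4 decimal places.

Station 1: N=18, proportions 0.055556, 0.055556, 0.166667, 0.111111, 0.444444, 0.111111, 0.055556, giving 1−D = 0.740741 (working shown to 6 dp, full precision carried).
Station 2: N=4, proportions 0.5, 0.25, 0.25, giving 1−D = 0.625000.
Difference = |0.740741 − 0.625000| = 0.115741, i.e. 0.1157 to 4 decimal places.

0.1157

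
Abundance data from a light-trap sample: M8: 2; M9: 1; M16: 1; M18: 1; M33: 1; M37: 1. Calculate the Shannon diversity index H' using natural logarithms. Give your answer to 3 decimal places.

Total N = 2+1+1+1+1+1 = 7, so the proportions are 0.28571, 0.14286, 0.14286, 0.14286, 0.14286, 0.14286 (working shown to 5 dp, full precision carried).
Each pᵢ ln pᵢ term: 0.28571×(-1.25276)=-0.35793, 0.14286×(-1.94591)=-0.27799, 0.14286×(-1.94591)=-0.27799, 0.14286×(-1.94591)=-0.27799, 0.14286×(-1.94591)=-0.27799, 0.14286×(-1.94591)=-0.27799.
Sum = -1.74787, so H' = 1.748.

1.748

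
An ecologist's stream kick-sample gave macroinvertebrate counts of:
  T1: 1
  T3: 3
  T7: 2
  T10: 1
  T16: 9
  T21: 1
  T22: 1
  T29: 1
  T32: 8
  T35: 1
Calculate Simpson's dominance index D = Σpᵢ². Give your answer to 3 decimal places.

0.209

Total N = 1+3+2+1+9+1+1+1+8+1 = 28, so the proportions are 0.03571, 0.10714, 0.07143, 0.03571, 0.32143, 0.03571, 0.03571, 0.03571, 0.28571, 0.03571 (working shown to 5 dp, full precision carried).
D = 0.03571² + 0.10714² + 0.07143² + 0.03571² + 0.32143² + 0.03571² + 0.03571² + 0.03571² + 0.28571² + 0.03571² = 0.00128 + 0.01148 + 0.00510 + 0.00128 + 0.10332 + 0.00128 + 0.00128 + 0.00128 + 0.08163 + 0.00128 = 0.20918.
To 3 decimal places, D = 0.209.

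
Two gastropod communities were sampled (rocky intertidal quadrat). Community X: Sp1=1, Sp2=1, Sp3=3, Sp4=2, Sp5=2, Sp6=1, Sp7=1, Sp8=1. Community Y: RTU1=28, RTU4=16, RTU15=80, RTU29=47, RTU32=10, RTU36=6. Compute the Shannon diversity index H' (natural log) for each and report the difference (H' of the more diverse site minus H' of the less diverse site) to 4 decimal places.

0.5072

Community X: N=12, proportions 0.083333, 0.083333, 0.25, 0.166667, 0.166667, 0.083333, 0.083333, 0.083333, giving H' = 1.979205 (working shown to 6 dp, full precision carried).
Community Y: N=187, proportions 0.149733, 0.085561, 0.427807, 0.251337, 0.053476, 0.032086, giving H' = 1.471972.
Difference = |1.979205 − 1.471972| = 0.507233, i.e. 0.5072 to 4 decimal places.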